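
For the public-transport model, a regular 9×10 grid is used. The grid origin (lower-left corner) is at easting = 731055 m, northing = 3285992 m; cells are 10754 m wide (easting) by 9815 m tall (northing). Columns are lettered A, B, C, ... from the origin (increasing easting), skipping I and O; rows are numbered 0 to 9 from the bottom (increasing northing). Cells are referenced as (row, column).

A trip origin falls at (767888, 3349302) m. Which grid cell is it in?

(6, D)

Column index: ⌊(767888 − 731055) / 10754⌋ = ⌊3.425⌋ = 3 → column D
Row offset from origin: ⌊(3349302 − 3285992) / 9815⌋ = ⌊6.450⌋ = 6 → row 6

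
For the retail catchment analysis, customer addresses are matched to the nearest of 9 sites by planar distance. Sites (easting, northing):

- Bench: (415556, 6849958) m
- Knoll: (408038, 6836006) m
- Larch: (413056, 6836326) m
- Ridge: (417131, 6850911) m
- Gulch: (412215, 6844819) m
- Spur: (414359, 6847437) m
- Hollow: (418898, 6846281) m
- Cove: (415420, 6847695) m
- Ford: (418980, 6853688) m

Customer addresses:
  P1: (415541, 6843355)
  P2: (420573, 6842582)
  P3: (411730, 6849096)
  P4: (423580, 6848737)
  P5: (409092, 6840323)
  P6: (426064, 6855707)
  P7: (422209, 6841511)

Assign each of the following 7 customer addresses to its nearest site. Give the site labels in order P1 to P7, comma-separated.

P1 → Gulch (d²=13205572.00)
P2 → Hollow (d²=16488226.00)
P3 → Spur (d²=9663922.00)
P4 → Hollow (d²=27953060.00)
P5 → Knoll (d²=19747405.00)
P6 → Ford (d²=54259417.00)
P7 → Hollow (d²=33715621.00)

Gulch, Hollow, Spur, Hollow, Knoll, Ford, Hollow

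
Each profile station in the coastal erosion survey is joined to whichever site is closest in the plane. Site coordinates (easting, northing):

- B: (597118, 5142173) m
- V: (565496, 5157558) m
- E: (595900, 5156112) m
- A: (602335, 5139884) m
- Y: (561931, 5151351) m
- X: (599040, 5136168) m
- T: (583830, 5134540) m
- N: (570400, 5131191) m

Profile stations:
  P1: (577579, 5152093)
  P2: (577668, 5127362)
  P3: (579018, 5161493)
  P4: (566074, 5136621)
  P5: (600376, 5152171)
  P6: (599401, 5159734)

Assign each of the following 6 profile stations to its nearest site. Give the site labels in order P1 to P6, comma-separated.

V, N, V, N, E, E

P1 → V (d²=175865114.00)
P2 → N (d²=67485065.00)
P3 → V (d²=198328709.00)
P4 → N (d²=48199176.00)
P5 → E (d²=35566057.00)
P6 → E (d²=25375885.00)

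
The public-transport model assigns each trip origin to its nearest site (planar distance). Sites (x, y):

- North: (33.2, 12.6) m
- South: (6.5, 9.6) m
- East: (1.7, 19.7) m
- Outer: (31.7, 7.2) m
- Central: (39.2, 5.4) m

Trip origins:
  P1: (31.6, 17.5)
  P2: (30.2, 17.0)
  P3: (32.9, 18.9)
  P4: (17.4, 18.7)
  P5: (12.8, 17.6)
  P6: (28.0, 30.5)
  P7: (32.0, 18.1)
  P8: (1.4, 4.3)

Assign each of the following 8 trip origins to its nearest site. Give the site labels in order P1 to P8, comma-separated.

North, North, North, South, South, North, North, South

P1 → North (d²=26.57)
P2 → North (d²=28.36)
P3 → North (d²=39.78)
P4 → South (d²=201.62)
P5 → South (d²=103.69)
P6 → North (d²=347.45)
P7 → North (d²=31.69)
P8 → South (d²=54.10)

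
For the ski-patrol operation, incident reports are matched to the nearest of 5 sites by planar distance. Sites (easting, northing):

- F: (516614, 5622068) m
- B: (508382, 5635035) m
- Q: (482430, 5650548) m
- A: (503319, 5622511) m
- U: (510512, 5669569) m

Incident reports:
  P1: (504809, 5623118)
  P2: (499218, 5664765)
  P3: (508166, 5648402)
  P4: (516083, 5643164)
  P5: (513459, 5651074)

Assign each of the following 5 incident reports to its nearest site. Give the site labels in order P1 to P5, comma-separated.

A, U, B, B, B

P1 → A (d²=2588549.00)
P2 → U (d²=150632852.00)
P3 → B (d²=178723345.00)
P4 → B (d²=125386042.00)
P5 → B (d²=283025450.00)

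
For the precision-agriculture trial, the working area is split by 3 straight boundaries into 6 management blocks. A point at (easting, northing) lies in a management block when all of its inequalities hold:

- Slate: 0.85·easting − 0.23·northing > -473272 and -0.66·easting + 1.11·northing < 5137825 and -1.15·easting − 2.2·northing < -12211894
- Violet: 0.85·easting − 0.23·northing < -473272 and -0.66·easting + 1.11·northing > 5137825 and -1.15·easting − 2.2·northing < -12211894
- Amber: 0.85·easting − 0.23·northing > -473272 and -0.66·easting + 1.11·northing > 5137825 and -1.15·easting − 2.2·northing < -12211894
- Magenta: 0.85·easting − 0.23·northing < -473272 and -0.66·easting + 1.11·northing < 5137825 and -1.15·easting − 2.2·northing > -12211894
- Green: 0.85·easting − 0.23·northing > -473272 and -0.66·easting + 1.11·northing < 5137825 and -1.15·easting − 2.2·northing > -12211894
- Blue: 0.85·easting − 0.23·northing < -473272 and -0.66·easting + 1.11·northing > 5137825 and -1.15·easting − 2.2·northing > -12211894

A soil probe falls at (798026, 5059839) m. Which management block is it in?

0.85·798026 − 0.23·5059839 = -485440.870, which is < -473272
-0.66·798026 + 1.11·5059839 = 5089724.130, which is < 5137825
-1.15·798026 − 2.2·5059839 = -12049375.700, which is > -12211894
This sign pattern matches Magenta.

Magenta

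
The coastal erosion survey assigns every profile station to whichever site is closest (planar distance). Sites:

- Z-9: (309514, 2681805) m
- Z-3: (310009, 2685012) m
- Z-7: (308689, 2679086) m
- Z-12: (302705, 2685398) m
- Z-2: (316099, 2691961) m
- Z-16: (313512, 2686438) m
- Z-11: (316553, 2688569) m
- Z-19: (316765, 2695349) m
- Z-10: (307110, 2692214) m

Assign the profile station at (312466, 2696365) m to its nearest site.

Squared distances to each site:
Z-9: 220707904.000; Z-3: 134927458.000; Z-7: 312829570.000; Z-12: 215552210.000; Z-2: 32593905.000; Z-16: 99639445.000; Z-11: 77481185.000; Z-19: 19513657.000; Z-10: 45917537.000.
Minimum at Z-19.

Z-19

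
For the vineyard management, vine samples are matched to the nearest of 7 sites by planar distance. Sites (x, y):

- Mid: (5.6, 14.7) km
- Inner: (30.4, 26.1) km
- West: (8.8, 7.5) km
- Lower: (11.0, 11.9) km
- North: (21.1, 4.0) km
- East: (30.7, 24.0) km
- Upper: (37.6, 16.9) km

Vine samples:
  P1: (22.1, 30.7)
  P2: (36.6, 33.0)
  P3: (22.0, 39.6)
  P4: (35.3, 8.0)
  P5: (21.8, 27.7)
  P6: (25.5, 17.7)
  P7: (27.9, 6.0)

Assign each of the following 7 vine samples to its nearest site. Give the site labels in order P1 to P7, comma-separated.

Inner, Inner, Inner, Upper, Inner, East, North

P1 → Inner (d²=90.05)
P2 → Inner (d²=86.05)
P3 → Inner (d²=252.81)
P4 → Upper (d²=84.50)
P5 → Inner (d²=76.52)
P6 → East (d²=66.73)
P7 → North (d²=50.24)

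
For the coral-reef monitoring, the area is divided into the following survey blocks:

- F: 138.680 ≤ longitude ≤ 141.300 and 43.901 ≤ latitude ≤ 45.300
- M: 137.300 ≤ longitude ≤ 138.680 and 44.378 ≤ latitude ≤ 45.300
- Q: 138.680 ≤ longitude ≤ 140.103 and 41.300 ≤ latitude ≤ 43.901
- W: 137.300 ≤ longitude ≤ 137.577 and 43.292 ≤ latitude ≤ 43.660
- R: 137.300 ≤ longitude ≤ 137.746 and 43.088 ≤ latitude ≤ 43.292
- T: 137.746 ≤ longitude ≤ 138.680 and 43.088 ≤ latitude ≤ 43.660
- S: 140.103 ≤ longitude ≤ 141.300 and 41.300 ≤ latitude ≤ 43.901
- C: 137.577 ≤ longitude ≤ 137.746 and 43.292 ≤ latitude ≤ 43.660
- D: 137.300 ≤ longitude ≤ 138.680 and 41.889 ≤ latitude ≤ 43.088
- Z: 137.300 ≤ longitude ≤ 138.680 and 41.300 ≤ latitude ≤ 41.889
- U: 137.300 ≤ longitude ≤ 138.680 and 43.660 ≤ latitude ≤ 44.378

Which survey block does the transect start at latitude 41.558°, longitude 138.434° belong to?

Z

The point has longitude = 138.434 and latitude = 41.558.
Only Z satisfies 137.300 ≤ longitude ≤ 138.680 and 41.300 ≤ latitude ≤ 41.889.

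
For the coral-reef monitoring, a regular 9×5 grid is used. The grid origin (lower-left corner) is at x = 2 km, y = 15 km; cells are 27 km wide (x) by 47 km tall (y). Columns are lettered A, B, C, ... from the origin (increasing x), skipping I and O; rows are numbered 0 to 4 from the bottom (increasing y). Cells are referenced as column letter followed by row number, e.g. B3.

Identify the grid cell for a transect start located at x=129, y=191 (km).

Column index: ⌊(129 − 2) / 27⌋ = ⌊4.704⌋ = 4 → column E
Row offset from origin: ⌊(191 − 15) / 47⌋ = ⌊3.745⌋ = 3 → row 3

E3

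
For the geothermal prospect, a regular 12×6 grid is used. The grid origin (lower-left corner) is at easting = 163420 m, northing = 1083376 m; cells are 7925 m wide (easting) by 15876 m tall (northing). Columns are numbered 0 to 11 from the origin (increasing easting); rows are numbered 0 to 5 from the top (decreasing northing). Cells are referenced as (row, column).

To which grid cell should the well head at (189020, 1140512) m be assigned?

Column index: ⌊(189020 − 163420) / 7925⌋ = ⌊3.230⌋ = 3
Row offset from origin: ⌊(1140512 − 1083376) / 15876⌋ = ⌊3.599⌋ = 3 → row 2 (counted from top)

(2, 3)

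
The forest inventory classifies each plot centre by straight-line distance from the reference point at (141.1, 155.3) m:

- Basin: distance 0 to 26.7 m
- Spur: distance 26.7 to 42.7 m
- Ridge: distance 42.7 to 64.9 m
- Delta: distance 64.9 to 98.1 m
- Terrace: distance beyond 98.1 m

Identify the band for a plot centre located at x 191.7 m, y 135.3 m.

Distance = √((191.7−141.1)² + (135.3−155.3)²) = √(2560.360 + 400.000) = 54.409 m.
42.7 ≤ 54.409 < 64.9 → Ridge.

Ridge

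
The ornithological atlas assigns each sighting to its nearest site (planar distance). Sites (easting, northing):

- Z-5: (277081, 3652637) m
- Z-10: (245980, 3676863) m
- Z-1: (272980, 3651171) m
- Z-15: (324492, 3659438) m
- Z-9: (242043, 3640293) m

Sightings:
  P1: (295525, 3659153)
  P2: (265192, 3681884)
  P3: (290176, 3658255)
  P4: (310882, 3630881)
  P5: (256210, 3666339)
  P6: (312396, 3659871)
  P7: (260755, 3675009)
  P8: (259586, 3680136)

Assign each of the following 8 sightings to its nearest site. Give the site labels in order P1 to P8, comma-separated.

Z-5, Z-10, Z-5, Z-15, Z-10, Z-15, Z-10, Z-10

P1 → Z-5 (d²=382639392.00)
P2 → Z-10 (d²=394311385.00)
P3 → Z-5 (d²=203040949.00)
P4 → Z-15 (d²=1000734349.00)
P5 → Z-10 (d²=215407476.00)
P6 → Z-15 (d²=146500705.00)
P7 → Z-10 (d²=221737941.00)
P8 → Z-10 (d²=195835765.00)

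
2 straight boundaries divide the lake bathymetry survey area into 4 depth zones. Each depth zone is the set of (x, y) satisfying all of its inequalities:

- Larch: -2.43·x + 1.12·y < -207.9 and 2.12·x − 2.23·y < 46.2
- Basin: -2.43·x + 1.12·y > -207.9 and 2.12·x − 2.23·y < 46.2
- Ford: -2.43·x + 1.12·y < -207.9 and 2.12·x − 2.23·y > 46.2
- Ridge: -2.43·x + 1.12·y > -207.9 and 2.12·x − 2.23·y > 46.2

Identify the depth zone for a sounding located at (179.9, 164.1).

Larch

-2.43·179.9 + 1.12·164.1 = -253.365, which is < -207.9
2.12·179.9 − 2.23·164.1 = 15.445, which is < 46.2
This sign pattern matches Larch.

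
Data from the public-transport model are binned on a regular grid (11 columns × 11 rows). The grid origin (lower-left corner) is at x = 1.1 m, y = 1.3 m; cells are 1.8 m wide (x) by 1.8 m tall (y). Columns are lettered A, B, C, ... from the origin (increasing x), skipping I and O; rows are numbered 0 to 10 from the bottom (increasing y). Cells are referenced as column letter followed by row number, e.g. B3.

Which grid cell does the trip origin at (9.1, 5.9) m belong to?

E2

Column index: ⌊(9.1 − 1.1) / 1.8⌋ = ⌊4.444⌋ = 4 → column E
Row offset from origin: ⌊(5.9 − 1.3) / 1.8⌋ = ⌊2.556⌋ = 2 → row 2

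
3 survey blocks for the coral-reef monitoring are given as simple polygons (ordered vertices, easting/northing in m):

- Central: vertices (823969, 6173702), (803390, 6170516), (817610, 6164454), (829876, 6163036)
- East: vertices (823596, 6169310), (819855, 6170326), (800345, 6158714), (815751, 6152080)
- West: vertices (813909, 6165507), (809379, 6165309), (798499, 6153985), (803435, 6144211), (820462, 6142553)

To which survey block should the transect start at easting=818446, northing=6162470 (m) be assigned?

East

Cast a ray rightward from (818446, 6162470). For each polygon, the edges (by vertex number in listed order) whose endpoints lie on opposite sides of northing = 6162470, where each meets that height, and whether that is right or left of the point:
Central: no edge straddles that height → 0 crossings.
East: 2–3 at easting≈806655.7 (left), 4–1 at easting≈820481.7 (right) → 1 crossing.
West: 2–3 at easting≈806651.3 (left), 5–1 at easting≈814776.0 (left) → 0 crossings.
Only East has an odd count, so the point is inside East.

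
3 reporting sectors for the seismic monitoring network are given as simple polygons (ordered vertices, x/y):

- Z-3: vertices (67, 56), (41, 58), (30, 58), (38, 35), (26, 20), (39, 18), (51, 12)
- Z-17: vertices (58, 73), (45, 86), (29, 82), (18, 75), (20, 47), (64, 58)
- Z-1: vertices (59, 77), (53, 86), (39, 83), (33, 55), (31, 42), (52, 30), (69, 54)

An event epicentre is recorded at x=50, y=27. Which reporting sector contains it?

Z-3

Cast a ray rightward from (50, 27). For each polygon, the edges (by vertex number in listed order) whose endpoints lie on opposite sides of y = 27, where each meets that height, and whether that is right or left of the point:
Z-3: 4–5 at x≈31.6 (left), 7–1 at x≈56.5 (right) → 1 crossing.
Z-17: no edge straddles that height → 0 crossings.
Z-1: no edge straddles that height → 0 crossings.
Only Z-3 has an odd count, so the point is inside Z-3.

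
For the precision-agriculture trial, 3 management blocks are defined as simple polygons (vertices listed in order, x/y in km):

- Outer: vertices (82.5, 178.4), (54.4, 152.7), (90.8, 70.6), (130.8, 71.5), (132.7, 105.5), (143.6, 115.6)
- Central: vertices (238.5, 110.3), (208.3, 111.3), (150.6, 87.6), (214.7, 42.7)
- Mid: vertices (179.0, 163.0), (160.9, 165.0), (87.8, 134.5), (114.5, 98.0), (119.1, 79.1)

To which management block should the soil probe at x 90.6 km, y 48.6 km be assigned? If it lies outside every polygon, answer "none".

Cast a ray rightward from (90.6, 48.6). For each polygon, the edges (by vertex number in listed order) whose endpoints lie on opposite sides of y = 48.6, where each meets that height, and whether that is right or left of the point:
Outer: no edge straddles that height → 0 crossings.
Central: 3–4 at x≈206.28 (right), 4–1 at x≈216.78 (right) → 2 crossings.
Mid: no edge straddles that height → 0 crossings.
All counts are even, so the point lies outside every listed polygon.

none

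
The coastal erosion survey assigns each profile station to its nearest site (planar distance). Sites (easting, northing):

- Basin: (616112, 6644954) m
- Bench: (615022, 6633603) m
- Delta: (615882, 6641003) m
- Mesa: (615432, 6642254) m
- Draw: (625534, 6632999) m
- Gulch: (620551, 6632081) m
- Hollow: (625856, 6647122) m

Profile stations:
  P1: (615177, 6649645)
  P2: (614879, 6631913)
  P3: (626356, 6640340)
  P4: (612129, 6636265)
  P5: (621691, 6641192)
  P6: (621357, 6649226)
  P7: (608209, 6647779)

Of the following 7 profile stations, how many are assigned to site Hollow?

P1 → Basin
P2 → Bench
P3 → Hollow
P4 → Bench
P5 → Delta
P6 → Hollow
P7 → Basin
2 of the 7 go to Hollow.

2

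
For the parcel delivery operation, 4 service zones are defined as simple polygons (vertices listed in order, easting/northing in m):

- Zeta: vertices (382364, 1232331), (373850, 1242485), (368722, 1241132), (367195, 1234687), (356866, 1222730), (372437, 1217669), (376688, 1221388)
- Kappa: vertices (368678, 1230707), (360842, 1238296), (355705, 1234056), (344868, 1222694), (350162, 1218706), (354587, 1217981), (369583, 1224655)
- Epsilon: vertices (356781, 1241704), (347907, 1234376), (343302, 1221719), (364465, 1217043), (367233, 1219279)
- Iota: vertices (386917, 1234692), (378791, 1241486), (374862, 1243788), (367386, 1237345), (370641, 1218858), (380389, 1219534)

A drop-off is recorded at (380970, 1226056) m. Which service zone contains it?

Iota

Cast a ray rightward from (380970, 1226056). For each polygon, the edges (by vertex number in listed order) whose endpoints lie on opposite sides of northing = 1226056, where each meets that height, and whether that is right or left of the point:
Zeta: 4–5 at easting≈359739.1 (left), 7–1 at easting≈379109.2 (left) → 0 crossings.
Kappa: 3–4 at easting≈348074.7 (left), 7–1 at easting≈369373.5 (left) → 0 crossings.
Epsilon: 2–3 at easting≈344879.9 (left), 5–1 at easting≈364074.3 (left) → 0 crossings.
Iota: 4–5 at easting≈369373.7 (left), 6–1 at easting≈383197.8 (right) → 1 crossing.
Only Iota has an odd count, so the point is inside Iota.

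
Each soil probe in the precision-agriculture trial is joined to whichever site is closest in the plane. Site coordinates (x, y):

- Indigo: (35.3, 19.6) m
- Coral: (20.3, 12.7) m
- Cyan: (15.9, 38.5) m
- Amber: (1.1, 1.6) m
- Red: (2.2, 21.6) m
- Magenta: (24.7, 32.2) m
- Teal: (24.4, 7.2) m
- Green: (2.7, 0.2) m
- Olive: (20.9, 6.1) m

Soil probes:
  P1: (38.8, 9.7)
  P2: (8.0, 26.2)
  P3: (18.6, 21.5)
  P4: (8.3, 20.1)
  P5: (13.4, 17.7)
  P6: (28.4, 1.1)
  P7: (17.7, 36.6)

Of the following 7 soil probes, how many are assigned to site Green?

P1 → Indigo
P2 → Red
P3 → Coral
P4 → Red
P5 → Coral
P6 → Teal
P7 → Cyan
0 of the 7 go to Green.

0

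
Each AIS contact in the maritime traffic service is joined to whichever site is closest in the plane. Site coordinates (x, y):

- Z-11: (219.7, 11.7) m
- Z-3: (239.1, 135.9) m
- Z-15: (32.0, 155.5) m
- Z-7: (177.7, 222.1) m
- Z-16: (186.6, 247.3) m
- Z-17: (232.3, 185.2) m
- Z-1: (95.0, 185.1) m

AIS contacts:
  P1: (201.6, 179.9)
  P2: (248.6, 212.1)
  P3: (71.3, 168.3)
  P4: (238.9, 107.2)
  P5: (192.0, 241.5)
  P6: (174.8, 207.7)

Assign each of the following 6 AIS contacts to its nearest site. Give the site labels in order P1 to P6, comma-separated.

Z-17, Z-17, Z-1, Z-3, Z-16, Z-7

P1 → Z-17 (d²=970.58)
P2 → Z-17 (d²=989.30)
P3 → Z-1 (d²=843.93)
P4 → Z-3 (d²=823.73)
P5 → Z-16 (d²=62.80)
P6 → Z-7 (d²=215.77)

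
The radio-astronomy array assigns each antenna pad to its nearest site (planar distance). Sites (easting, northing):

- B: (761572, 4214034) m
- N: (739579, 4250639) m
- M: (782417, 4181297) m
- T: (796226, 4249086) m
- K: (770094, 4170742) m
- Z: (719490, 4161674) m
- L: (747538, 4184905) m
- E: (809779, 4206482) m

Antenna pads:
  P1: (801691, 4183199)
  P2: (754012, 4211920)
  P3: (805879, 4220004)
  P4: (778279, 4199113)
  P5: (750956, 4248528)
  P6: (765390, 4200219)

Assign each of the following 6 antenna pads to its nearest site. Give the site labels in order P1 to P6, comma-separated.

P1 → M (d²=375104680.00)
P2 → B (d²=61622596.00)
P3 → E (d²=198054484.00)
P4 → M (d²=334532900.00)
P5 → N (d²=133892450.00)
P6 → B (d²=205431349.00)

M, B, E, M, N, B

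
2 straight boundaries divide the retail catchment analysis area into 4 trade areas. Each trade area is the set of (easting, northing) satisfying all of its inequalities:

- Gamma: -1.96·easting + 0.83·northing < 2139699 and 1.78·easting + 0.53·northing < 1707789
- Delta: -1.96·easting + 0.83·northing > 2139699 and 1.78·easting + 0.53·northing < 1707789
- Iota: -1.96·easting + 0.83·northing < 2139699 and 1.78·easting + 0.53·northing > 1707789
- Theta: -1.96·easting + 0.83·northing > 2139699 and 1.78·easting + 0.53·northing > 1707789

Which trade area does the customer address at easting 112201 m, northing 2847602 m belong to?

-1.96·112201 + 0.83·2847602 = 2143595.700, which is > 2139699
1.78·112201 + 0.53·2847602 = 1708946.840, which is > 1707789
This sign pattern matches Theta.

Theta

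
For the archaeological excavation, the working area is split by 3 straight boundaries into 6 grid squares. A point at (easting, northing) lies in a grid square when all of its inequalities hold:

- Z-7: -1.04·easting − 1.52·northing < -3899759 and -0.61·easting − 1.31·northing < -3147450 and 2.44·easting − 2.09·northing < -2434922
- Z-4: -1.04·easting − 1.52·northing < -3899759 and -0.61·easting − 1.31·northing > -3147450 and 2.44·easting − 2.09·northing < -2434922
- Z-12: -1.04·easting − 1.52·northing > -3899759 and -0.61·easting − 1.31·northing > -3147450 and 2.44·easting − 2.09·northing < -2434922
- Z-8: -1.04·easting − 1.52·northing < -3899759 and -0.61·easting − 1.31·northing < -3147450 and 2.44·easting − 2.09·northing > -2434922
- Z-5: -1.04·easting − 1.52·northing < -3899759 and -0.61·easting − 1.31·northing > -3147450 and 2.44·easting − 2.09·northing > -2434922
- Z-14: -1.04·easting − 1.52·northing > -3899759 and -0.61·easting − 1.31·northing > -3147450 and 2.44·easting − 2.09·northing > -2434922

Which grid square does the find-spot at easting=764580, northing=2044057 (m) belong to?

-1.04·764580 − 1.52·2044057 = -3902129.840, which is < -3899759
-0.61·764580 − 1.31·2044057 = -3144108.470, which is > -3147450
2.44·764580 − 2.09·2044057 = -2406503.930, which is > -2434922
This sign pattern matches Z-5.

Z-5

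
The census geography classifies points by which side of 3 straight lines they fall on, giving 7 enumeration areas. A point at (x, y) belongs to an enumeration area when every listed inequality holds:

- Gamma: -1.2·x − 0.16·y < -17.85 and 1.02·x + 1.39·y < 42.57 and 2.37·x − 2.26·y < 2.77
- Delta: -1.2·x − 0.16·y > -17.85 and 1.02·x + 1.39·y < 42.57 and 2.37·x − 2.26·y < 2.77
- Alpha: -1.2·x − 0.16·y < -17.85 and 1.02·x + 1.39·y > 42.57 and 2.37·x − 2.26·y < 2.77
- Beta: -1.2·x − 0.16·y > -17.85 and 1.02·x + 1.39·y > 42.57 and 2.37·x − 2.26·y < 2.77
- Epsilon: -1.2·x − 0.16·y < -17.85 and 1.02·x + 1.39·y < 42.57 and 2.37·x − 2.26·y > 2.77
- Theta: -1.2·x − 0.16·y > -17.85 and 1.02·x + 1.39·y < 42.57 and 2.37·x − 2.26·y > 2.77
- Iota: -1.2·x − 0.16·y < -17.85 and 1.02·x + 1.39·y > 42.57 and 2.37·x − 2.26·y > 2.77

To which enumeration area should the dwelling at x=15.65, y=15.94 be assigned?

-1.2·15.65 − 0.16·15.94 = -21.330, which is < -17.85
1.02·15.65 + 1.39·15.94 = 38.120, which is < 42.57
2.37·15.65 − 2.26·15.94 = 1.066, which is < 2.77
This sign pattern matches Gamma.

Gamma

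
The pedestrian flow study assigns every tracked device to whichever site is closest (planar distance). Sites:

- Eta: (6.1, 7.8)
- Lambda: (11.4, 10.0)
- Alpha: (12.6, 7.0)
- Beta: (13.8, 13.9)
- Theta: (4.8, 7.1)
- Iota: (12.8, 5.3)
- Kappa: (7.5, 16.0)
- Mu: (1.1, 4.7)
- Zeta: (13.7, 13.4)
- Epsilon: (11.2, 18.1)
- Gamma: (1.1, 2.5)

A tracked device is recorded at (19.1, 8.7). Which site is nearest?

Squared distances to each site:
Eta: 169.810; Lambda: 60.980; Alpha: 45.140; Beta: 55.130; Theta: 207.050; Iota: 51.250; Kappa: 187.850; Mu: 340.000; Zeta: 51.250; Epsilon: 150.770; Gamma: 362.440.
Minimum at Alpha.

Alpha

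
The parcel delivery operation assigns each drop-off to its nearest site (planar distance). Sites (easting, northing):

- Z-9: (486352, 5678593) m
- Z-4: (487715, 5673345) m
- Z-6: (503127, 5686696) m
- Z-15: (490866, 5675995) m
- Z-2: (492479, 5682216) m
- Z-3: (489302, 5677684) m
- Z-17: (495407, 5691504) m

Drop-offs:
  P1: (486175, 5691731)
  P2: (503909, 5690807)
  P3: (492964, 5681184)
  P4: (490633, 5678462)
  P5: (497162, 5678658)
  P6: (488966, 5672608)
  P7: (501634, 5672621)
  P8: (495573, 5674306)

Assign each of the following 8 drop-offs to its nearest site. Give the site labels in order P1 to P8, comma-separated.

Z-17, Z-6, Z-2, Z-3, Z-2, Z-4, Z-15, Z-15

P1 → Z-17 (d²=85281353.00)
P2 → Z-6 (d²=17511845.00)
P3 → Z-2 (d²=1300249.00)
P4 → Z-3 (d²=2376845.00)
P5 → Z-2 (d²=34589853.00)
P6 → Z-4 (d²=2108170.00)
P7 → Z-15 (d²=127333700.00)
P8 → Z-15 (d²=25008570.00)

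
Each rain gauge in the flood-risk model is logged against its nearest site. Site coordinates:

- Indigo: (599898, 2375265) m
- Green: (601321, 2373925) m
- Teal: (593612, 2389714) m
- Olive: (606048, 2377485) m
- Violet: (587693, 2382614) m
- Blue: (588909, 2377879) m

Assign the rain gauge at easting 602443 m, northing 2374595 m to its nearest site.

Squared distances to each site:
Indigo: 6925925.000; Green: 1707784.000; Teal: 306570722.000; Olive: 21348125.000; Violet: 281866861.000; Blue: 193953812.000.
Minimum at Green.

Green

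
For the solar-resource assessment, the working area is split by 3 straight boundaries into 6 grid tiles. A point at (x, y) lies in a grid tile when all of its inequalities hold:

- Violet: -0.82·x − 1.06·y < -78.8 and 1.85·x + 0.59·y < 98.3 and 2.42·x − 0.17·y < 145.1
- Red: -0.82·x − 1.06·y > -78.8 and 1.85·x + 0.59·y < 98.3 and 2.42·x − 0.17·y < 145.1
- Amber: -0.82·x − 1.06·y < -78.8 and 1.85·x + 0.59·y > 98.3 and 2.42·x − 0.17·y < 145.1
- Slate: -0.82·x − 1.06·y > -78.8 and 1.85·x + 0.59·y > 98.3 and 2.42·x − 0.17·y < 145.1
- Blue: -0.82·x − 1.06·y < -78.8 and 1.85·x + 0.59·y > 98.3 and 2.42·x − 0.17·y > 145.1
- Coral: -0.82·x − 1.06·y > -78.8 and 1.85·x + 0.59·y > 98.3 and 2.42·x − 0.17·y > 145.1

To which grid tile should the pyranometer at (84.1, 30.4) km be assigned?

-0.82·84.1 − 1.06·30.4 = -101.186, which is < -78.8
1.85·84.1 + 0.59·30.4 = 173.521, which is > 98.3
2.42·84.1 − 0.17·30.4 = 198.354, which is > 145.1
This sign pattern matches Blue.

Blue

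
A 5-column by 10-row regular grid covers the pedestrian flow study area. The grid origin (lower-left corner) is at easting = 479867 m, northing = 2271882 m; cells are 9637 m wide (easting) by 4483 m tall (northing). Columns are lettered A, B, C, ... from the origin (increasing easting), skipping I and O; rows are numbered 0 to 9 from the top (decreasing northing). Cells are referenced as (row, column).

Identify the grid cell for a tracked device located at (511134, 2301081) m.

Column index: ⌊(511134 − 479867) / 9637⌋ = ⌊3.244⌋ = 3 → column D
Row offset from origin: ⌊(2301081 − 2271882) / 4483⌋ = ⌊6.513⌋ = 6 → row 3 (counted from top)

(3, D)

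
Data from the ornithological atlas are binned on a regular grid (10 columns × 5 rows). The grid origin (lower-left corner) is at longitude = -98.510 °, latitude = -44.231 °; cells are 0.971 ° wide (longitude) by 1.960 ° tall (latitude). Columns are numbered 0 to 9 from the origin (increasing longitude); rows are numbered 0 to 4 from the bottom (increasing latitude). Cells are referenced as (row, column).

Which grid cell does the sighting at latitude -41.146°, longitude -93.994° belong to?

Column index: ⌊(-93.994 − -98.510) / 0.971⌋ = ⌊4.651⌋ = 4
Row offset from origin: ⌊(-41.146 − -44.231) / 1.960⌋ = ⌊1.574⌋ = 1 → row 1

(1, 4)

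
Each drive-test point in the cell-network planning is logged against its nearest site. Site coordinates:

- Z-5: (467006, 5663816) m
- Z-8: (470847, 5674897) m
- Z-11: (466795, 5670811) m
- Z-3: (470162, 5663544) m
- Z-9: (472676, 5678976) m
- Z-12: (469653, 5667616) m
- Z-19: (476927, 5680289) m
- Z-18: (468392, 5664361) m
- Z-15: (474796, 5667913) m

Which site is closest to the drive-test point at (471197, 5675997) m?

Z-8

Squared distances to each site:
Z-5: 165941242.000; Z-8: 1332500.000; Z-11: 46272200.000; Z-3: 156148434.000; Z-9: 11061882.000; Z-12: 72625097.000; Z-19: 51254164.000; Z-18: 143264521.000; Z-15: 78303857.000.
Minimum at Z-8.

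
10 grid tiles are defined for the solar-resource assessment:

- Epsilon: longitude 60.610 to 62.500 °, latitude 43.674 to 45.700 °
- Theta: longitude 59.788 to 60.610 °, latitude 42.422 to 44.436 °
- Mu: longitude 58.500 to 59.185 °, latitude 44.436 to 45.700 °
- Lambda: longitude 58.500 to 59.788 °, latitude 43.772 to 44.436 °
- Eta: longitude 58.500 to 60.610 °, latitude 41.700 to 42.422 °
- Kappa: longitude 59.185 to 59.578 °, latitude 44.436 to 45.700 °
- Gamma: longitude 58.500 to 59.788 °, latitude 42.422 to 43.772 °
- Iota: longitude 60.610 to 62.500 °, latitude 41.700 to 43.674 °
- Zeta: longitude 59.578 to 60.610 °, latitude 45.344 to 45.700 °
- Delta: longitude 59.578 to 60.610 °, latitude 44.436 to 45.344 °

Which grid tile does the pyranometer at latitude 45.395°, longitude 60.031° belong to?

The point has longitude = 60.031 and latitude = 45.395.
Only Zeta satisfies 59.578 ≤ longitude ≤ 60.610 and 45.344 ≤ latitude ≤ 45.700.

Zeta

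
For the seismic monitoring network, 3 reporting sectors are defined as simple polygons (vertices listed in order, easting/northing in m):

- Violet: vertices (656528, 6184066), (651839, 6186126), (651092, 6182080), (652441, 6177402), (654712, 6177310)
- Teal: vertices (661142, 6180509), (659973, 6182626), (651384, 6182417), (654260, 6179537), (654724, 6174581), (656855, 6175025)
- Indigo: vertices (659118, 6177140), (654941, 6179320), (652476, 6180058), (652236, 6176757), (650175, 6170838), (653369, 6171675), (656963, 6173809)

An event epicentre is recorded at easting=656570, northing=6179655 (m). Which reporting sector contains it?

Cast a ray rightward from (656570, 6179655). For each polygon, the edges (by vertex number in listed order) whose endpoints lie on opposite sides of northing = 6179655, where each meets that height, and whether that is right or left of the point:
Violet: 3–4 at easting≈651791.3 (left), 5–1 at easting≈655342.3 (left) → 0 crossings.
Teal: 3–4 at easting≈654142.2 (left), 6–1 at easting≈660474.4 (right) → 1 crossing.
Indigo: 2–3 at easting≈653822.1 (left), 3–4 at easting≈652446.7 (left) → 0 crossings.
Only Teal has an odd count, so the point is inside Teal.

Teal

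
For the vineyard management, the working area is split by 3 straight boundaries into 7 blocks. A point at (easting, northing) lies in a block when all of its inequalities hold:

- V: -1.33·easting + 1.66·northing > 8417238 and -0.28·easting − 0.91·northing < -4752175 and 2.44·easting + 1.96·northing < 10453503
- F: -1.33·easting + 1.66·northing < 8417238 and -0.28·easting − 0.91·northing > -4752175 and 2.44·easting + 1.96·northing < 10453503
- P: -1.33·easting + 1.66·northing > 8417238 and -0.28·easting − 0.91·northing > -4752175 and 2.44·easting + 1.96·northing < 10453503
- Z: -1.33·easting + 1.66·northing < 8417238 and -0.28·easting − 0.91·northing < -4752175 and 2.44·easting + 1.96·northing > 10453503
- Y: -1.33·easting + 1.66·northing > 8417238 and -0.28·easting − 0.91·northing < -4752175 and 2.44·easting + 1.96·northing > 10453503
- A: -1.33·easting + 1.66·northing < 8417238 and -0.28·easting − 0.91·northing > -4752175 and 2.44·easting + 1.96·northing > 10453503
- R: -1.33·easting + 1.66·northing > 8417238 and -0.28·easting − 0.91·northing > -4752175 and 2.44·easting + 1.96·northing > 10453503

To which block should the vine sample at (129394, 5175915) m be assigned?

R

-1.33·129394 + 1.66·5175915 = 8419924.880, which is > 8417238
-0.28·129394 − 0.91·5175915 = -4746312.970, which is > -4752175
2.44·129394 + 1.96·5175915 = 10460514.760, which is > 10453503
This sign pattern matches R.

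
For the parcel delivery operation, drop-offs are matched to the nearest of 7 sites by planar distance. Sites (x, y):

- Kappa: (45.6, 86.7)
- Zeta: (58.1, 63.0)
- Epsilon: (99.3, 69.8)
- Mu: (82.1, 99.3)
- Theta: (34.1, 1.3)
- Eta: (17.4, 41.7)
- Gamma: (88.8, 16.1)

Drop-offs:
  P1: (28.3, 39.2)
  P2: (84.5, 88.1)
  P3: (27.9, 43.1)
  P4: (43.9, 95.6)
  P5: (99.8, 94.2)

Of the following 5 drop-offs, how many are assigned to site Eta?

P1 → Eta
P2 → Mu
P3 → Eta
P4 → Kappa
P5 → Mu
2 of the 5 go to Eta.

2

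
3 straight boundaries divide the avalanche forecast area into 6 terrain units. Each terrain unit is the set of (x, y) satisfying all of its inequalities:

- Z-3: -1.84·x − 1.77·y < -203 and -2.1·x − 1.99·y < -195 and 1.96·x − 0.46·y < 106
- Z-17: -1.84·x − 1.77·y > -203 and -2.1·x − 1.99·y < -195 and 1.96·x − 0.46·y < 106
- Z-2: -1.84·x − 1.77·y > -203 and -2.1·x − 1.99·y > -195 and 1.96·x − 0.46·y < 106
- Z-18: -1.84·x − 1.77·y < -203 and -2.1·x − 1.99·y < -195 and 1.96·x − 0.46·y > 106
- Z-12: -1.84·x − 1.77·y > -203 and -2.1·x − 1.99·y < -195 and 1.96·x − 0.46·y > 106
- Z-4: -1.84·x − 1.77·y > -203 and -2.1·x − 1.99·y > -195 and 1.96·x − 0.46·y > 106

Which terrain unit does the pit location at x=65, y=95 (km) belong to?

Z-3

-1.84·65 − 1.77·95 = -287.750, which is < -203
-2.1·65 − 1.99·95 = -325.550, which is < -195
1.96·65 − 0.46·95 = 83.700, which is < 106
This sign pattern matches Z-3.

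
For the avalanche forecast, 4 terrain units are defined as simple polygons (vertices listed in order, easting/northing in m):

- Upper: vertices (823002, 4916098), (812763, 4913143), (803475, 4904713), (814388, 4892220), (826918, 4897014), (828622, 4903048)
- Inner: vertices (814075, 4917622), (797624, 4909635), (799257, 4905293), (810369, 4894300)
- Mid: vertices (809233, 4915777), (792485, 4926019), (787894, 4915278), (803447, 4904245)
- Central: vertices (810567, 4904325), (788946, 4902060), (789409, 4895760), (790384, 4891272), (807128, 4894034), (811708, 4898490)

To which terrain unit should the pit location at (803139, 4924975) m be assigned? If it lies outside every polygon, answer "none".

none

Cast a ray rightward from (803139, 4924975). For each polygon, the edges (by vertex number in listed order) whose endpoints lie on opposite sides of northing = 4924975, where each meets that height, and whether that is right or left of the point:
Upper: no edge straddles that height → 0 crossings.
Inner: no edge straddles that height → 0 crossings.
Mid: 1–2 at easting≈794192.2 (left), 2–3 at easting≈792038.8 (left) → 0 crossings.
Central: no edge straddles that height → 0 crossings.
All counts are even, so the point lies outside every listed polygon.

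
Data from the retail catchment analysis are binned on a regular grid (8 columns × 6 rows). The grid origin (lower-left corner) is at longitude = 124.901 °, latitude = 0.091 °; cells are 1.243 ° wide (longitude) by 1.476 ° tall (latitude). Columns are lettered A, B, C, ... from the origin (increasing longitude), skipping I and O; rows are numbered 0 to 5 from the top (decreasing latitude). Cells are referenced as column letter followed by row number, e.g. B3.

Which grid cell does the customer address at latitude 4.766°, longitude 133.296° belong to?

Column index: ⌊(133.296 − 124.901) / 1.243⌋ = ⌊6.754⌋ = 6 → column G
Row offset from origin: ⌊(4.766 − 0.091) / 1.476⌋ = ⌊3.167⌋ = 3 → row 2 (counted from top)

G2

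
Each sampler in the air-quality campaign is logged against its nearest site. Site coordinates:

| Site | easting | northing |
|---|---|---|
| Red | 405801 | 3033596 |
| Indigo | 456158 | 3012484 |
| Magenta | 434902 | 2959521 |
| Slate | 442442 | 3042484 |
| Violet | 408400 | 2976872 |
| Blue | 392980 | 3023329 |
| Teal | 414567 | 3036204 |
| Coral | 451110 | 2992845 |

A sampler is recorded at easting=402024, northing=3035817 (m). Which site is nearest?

Squared distances to each site:
Red: 19198570.000; Indigo: 3474918845.000; Magenta: 6902042500.000; Slate: 1678063613.000; Violet: 3515166401.000; Blue: 237744080.000; Teal: 157476618.000; Coral: 4256028180.000.
Minimum at Red.

Red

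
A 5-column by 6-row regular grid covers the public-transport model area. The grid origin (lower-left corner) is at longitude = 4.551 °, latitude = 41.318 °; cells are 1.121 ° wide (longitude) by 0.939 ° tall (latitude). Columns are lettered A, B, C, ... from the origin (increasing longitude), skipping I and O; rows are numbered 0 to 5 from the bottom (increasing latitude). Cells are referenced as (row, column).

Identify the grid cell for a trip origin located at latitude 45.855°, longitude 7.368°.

Column index: ⌊(7.368 − 4.551) / 1.121⌋ = ⌊2.513⌋ = 2 → column C
Row offset from origin: ⌊(45.855 − 41.318) / 0.939⌋ = ⌊4.832⌋ = 4 → row 4

(4, C)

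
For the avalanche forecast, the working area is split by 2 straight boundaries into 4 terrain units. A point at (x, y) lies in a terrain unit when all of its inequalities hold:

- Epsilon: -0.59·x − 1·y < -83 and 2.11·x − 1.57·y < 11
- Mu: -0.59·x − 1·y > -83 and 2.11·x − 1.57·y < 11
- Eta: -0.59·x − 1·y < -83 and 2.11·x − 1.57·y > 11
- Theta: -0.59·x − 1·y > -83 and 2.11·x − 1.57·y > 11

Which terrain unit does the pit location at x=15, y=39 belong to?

-0.59·15 − 1·39 = -47.850, which is > -83
2.11·15 − 1.57·39 = -29.580, which is < 11
This sign pattern matches Mu.

Mu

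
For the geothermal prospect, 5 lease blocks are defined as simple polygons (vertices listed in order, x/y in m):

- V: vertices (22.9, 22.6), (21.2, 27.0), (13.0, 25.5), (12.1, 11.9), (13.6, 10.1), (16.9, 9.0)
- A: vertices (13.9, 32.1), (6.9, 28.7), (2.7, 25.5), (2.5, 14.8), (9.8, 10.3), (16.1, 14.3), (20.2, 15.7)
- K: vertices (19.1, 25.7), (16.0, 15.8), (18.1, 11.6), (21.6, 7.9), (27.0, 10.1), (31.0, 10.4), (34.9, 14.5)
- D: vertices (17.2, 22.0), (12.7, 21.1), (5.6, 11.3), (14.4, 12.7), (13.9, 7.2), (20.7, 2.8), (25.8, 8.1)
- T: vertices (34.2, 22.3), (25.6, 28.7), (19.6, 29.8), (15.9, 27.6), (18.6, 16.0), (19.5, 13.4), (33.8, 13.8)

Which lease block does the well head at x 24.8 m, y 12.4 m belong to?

K

Cast a ray rightward from (24.8, 12.4). For each polygon, the edges (by vertex number in listed order) whose endpoints lie on opposite sides of y = 12.4, where each meets that height, and whether that is right or left of the point:
V: 3–4 at x≈12.13 (left), 6–1 at x≈18.40 (left) → 0 crossings.
A: 4–5 at x≈6.39 (left), 5–6 at x≈13.11 (left) → 0 crossings.
K: 2–3 at x≈17.70 (left), 6–7 at x≈32.90 (right) → 1 crossing.
D: 2–3 at x≈6.40 (left), 3–4 at x≈12.51 (left), 4–5 at x≈14.37 (left), 7–1 at x≈23.14 (left) → 0 crossings.
T: no edge straddles that height → 0 crossings.
Only K has an odd count, so the point is inside K.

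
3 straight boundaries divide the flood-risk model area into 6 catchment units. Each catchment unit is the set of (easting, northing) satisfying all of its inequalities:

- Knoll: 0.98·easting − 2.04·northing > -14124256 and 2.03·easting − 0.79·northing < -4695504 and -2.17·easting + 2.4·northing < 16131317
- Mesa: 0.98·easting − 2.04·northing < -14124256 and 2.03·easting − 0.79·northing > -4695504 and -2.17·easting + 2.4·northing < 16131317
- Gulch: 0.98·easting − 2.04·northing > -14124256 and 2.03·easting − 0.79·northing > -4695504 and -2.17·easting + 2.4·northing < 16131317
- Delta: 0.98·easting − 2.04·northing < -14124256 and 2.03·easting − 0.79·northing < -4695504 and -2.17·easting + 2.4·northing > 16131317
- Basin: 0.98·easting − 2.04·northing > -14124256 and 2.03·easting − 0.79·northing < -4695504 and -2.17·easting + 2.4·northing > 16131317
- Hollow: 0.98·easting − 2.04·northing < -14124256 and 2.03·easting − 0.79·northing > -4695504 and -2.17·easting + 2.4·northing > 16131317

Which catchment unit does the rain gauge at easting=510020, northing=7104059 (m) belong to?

0.98·510020 − 2.04·7104059 = -13992460.760, which is > -14124256
2.03·510020 − 0.79·7104059 = -4576866.010, which is > -4695504
-2.17·510020 + 2.4·7104059 = 15942998.200, which is < 16131317
This sign pattern matches Gulch.

Gulch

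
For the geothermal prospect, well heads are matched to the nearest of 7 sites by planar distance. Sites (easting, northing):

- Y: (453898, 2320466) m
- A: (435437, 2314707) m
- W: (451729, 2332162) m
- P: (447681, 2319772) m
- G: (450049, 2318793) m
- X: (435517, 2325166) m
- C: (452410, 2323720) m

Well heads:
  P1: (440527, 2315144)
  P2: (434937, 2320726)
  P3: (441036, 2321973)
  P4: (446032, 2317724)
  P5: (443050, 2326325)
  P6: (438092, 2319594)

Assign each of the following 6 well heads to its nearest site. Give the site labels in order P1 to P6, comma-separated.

P1 → A (d²=26099069.00)
P2 → X (d²=20050000.00)
P3 → X (d²=40654610.00)
P4 → P (d²=6913505.00)
P5 → X (d²=58089370.00)
P6 → A (d²=30931794.00)

A, X, X, P, X, A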